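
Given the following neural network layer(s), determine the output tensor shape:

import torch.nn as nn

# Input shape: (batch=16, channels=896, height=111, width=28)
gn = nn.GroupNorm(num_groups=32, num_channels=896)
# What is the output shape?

Input shape: (16, 896, 111, 28)
Output shape: (16, 896, 111, 28)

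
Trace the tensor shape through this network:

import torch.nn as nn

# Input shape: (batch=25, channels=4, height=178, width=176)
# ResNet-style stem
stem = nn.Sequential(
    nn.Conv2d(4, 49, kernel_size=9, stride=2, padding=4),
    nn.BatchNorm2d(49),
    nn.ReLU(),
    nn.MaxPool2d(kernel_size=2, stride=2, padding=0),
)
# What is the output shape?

Input shape: (25, 4, 178, 176)
  -> after Conv2d 9x9 stride=2: (25, 49, 89, 88)
Output shape: (25, 49, 44, 44)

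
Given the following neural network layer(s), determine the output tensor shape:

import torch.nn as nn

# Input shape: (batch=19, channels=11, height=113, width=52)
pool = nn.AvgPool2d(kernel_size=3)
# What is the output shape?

Input shape: (19, 11, 113, 52)
Output shape: (19, 11, 37, 17)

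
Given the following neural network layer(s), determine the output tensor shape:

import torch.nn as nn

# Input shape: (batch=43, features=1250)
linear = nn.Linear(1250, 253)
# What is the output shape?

Input shape: (43, 1250)
Output shape: (43, 253)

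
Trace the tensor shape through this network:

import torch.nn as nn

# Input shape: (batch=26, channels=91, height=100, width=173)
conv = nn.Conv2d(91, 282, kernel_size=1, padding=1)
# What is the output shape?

Input shape: (26, 91, 100, 173)
Output shape: (26, 282, 102, 175)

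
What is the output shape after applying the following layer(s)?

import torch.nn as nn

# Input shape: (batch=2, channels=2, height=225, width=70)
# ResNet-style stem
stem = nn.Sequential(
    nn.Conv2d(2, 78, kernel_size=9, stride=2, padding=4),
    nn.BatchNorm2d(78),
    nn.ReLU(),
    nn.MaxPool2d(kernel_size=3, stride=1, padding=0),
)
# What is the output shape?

Input shape: (2, 2, 225, 70)
  -> after Conv2d 9x9 stride=2: (2, 78, 113, 35)
Output shape: (2, 78, 111, 33)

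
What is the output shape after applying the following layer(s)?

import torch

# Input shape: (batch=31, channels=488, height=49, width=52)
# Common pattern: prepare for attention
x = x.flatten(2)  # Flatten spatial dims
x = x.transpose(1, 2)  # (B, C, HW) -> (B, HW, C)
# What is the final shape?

Input shape: (31, 488, 49, 52)
  -> after flatten(2): (31, 488, 2548)
Output shape: (31, 2548, 488)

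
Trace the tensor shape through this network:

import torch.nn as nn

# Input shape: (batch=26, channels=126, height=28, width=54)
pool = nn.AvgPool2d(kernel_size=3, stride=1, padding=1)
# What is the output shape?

Input shape: (26, 126, 28, 54)
Output shape: (26, 126, 28, 54)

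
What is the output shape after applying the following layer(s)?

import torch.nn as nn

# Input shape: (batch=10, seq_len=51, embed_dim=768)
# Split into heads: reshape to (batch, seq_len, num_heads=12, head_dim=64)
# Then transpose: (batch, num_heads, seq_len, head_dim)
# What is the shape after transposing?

Input shape: (10, 51, 768)
  -> after reshape: (10, 51, 12, 64)
Output shape: (10, 12, 51, 64)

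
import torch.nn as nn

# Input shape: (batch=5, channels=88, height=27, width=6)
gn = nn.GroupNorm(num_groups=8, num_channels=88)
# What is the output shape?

Input shape: (5, 88, 27, 6)
Output shape: (5, 88, 27, 6)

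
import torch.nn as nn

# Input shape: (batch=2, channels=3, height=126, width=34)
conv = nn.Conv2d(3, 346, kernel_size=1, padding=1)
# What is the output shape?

Input shape: (2, 3, 126, 34)
Output shape: (2, 346, 128, 36)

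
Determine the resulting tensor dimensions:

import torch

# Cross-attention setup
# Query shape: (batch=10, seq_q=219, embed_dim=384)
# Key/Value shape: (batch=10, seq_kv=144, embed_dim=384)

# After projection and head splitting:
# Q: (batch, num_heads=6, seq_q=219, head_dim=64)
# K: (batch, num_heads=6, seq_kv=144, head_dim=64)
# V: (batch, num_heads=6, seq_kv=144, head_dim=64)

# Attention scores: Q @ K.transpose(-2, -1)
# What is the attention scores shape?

Input shape: (10, 219, 384)
Output shape: (10, 6, 219, 144)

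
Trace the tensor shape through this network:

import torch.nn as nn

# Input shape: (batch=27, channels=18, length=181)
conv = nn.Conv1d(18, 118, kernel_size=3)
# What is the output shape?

Input shape: (27, 18, 181)
Output shape: (27, 118, 179)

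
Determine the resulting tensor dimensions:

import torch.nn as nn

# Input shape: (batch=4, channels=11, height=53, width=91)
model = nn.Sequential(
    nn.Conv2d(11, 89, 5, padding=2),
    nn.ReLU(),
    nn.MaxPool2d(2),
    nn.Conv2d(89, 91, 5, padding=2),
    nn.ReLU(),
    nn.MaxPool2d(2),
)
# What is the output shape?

Input shape: (4, 11, 53, 91)
  -> after first Conv2d: (4, 89, 53, 91)
  -> after first MaxPool2d: (4, 89, 26, 45)
  -> after second Conv2d: (4, 91, 26, 45)
Output shape: (4, 91, 13, 22)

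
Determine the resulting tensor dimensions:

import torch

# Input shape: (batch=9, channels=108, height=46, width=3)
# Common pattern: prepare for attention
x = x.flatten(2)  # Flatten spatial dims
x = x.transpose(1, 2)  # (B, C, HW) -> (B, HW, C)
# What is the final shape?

Input shape: (9, 108, 46, 3)
  -> after flatten(2): (9, 108, 138)
Output shape: (9, 138, 108)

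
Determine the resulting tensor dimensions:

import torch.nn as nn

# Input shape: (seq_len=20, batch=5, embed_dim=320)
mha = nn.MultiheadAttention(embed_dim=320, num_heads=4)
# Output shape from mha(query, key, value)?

Input shape: (20, 5, 320)
Output shape: (20, 5, 320)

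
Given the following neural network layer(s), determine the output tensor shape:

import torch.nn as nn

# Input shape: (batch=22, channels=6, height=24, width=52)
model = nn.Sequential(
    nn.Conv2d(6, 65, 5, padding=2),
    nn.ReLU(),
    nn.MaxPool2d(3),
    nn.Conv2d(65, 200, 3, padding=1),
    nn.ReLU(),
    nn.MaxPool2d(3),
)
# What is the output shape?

Input shape: (22, 6, 24, 52)
  -> after first Conv2d: (22, 65, 24, 52)
  -> after first MaxPool2d: (22, 65, 8, 17)
  -> after second Conv2d: (22, 200, 8, 17)
Output shape: (22, 200, 2, 5)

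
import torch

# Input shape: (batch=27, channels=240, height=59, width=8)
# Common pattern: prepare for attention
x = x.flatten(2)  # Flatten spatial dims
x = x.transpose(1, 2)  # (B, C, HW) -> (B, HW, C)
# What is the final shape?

Input shape: (27, 240, 59, 8)
  -> after flatten(2): (27, 240, 472)
Output shape: (27, 472, 240)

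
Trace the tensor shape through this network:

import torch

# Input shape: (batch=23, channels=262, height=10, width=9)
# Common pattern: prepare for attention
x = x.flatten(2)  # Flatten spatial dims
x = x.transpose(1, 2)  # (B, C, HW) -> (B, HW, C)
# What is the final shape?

Input shape: (23, 262, 10, 9)
  -> after flatten(2): (23, 262, 90)
Output shape: (23, 90, 262)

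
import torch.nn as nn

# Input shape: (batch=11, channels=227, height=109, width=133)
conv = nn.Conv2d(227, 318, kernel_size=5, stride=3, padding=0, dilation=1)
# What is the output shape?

Input shape: (11, 227, 109, 133)
Output shape: (11, 318, 35, 43)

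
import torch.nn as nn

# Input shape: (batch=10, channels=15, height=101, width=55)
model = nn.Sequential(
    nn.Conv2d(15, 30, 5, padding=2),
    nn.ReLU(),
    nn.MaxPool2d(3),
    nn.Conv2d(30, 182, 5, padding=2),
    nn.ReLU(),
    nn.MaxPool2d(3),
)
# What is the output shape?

Input shape: (10, 15, 101, 55)
  -> after first Conv2d: (10, 30, 101, 55)
  -> after first MaxPool2d: (10, 30, 33, 18)
  -> after second Conv2d: (10, 182, 33, 18)
Output shape: (10, 182, 11, 6)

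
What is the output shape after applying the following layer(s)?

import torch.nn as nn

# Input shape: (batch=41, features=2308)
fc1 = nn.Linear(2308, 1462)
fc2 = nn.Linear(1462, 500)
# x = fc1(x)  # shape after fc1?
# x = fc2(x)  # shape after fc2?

Input shape: (41, 2308)
  -> after fc1: (41, 1462)
Output shape: (41, 500)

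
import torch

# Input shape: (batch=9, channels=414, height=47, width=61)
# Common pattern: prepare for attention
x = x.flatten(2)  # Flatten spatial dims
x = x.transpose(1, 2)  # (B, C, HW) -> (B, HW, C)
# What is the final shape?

Input shape: (9, 414, 47, 61)
  -> after flatten(2): (9, 414, 2867)
Output shape: (9, 2867, 414)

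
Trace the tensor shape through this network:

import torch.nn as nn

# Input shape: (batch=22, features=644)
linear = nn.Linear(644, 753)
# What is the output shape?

Input shape: (22, 644)
Output shape: (22, 753)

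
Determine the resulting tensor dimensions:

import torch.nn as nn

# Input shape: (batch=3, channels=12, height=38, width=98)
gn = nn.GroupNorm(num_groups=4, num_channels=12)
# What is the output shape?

Input shape: (3, 12, 38, 98)
Output shape: (3, 12, 38, 98)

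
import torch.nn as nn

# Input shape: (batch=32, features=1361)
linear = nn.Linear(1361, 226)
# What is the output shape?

Input shape: (32, 1361)
Output shape: (32, 226)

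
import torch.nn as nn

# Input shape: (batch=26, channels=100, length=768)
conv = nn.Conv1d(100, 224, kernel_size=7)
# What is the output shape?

Input shape: (26, 100, 768)
Output shape: (26, 224, 762)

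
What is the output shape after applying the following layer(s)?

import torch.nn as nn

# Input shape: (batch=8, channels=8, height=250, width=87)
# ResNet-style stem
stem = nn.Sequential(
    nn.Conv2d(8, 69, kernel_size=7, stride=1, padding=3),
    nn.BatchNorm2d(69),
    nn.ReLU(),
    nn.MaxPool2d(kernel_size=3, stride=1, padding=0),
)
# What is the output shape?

Input shape: (8, 8, 250, 87)
  -> after Conv2d 7x7 stride=1: (8, 69, 250, 87)
Output shape: (8, 69, 248, 85)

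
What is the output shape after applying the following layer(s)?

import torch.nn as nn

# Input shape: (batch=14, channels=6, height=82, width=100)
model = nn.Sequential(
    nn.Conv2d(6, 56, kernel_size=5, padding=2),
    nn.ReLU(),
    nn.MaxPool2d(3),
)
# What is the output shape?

Input shape: (14, 6, 82, 100)
  -> after Conv2d: (14, 56, 82, 100)
  -> after ReLU: (14, 56, 82, 100)
Output shape: (14, 56, 27, 33)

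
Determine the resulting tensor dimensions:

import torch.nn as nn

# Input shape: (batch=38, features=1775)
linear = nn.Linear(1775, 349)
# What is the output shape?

Input shape: (38, 1775)
Output shape: (38, 349)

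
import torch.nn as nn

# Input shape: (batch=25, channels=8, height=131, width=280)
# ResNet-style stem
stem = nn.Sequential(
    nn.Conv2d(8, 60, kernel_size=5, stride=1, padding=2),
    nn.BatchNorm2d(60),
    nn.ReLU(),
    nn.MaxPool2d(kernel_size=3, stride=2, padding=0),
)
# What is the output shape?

Input shape: (25, 8, 131, 280)
  -> after Conv2d 5x5 stride=1: (25, 60, 131, 280)
Output shape: (25, 60, 65, 139)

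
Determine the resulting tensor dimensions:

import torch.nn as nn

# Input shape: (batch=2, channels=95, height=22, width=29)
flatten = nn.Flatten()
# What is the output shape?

Input shape: (2, 95, 22, 29)
Output shape: (2, 60610)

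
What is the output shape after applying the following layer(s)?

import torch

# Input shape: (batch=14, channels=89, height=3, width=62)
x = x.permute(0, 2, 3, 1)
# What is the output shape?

Input shape: (14, 89, 3, 62)
Output shape: (14, 3, 62, 89)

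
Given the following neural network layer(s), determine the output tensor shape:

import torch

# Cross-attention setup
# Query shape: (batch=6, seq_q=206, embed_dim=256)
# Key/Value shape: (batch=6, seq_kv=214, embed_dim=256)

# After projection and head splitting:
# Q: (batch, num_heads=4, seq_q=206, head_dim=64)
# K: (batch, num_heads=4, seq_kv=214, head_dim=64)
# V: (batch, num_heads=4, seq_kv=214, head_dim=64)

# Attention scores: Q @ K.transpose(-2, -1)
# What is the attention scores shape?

Input shape: (6, 206, 256)
Output shape: (6, 4, 206, 214)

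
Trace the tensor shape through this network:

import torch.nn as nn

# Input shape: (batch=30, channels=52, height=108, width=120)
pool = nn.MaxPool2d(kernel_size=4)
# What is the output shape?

Input shape: (30, 52, 108, 120)
Output shape: (30, 52, 27, 30)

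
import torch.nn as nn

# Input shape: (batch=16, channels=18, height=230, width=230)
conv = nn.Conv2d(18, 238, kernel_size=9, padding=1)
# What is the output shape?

Input shape: (16, 18, 230, 230)
Output shape: (16, 238, 224, 224)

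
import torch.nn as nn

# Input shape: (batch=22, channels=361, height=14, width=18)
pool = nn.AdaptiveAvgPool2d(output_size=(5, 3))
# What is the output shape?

Input shape: (22, 361, 14, 18)
Output shape: (22, 361, 5, 3)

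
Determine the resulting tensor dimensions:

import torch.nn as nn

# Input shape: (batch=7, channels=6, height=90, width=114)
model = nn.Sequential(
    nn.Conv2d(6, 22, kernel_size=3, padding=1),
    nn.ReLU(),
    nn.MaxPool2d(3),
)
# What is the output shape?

Input shape: (7, 6, 90, 114)
  -> after Conv2d: (7, 22, 90, 114)
  -> after ReLU: (7, 22, 90, 114)
Output shape: (7, 22, 30, 38)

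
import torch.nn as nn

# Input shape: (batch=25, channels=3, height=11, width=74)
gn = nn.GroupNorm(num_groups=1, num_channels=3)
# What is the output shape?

Input shape: (25, 3, 11, 74)
Output shape: (25, 3, 11, 74)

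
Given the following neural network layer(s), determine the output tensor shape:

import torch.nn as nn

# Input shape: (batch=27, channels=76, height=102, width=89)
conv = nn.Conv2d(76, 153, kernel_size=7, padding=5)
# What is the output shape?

Input shape: (27, 76, 102, 89)
Output shape: (27, 153, 106, 93)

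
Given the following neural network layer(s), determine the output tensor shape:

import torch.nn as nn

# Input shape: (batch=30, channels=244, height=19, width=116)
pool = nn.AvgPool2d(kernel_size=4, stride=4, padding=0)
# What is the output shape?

Input shape: (30, 244, 19, 116)
Output shape: (30, 244, 4, 29)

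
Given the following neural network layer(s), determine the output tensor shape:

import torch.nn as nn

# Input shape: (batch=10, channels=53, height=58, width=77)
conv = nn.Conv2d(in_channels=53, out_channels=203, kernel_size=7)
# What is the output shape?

Input shape: (10, 53, 58, 77)
Output shape: (10, 203, 52, 71)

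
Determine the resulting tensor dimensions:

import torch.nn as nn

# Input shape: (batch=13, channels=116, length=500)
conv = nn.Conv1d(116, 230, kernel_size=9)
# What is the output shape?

Input shape: (13, 116, 500)
Output shape: (13, 230, 492)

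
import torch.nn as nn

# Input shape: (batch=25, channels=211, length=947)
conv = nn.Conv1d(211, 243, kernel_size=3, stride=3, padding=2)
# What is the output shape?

Input shape: (25, 211, 947)
Output shape: (25, 243, 317)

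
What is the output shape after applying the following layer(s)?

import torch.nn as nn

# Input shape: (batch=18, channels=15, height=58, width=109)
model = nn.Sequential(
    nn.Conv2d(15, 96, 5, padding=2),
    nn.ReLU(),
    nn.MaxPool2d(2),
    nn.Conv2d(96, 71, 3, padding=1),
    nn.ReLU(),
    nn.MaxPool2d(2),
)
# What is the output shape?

Input shape: (18, 15, 58, 109)
  -> after first Conv2d: (18, 96, 58, 109)
  -> after first MaxPool2d: (18, 96, 29, 54)
  -> after second Conv2d: (18, 71, 29, 54)
Output shape: (18, 71, 14, 27)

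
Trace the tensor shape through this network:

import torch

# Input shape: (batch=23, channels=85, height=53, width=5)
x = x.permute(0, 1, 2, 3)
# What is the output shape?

Input shape: (23, 85, 53, 5)
Output shape: (23, 85, 53, 5)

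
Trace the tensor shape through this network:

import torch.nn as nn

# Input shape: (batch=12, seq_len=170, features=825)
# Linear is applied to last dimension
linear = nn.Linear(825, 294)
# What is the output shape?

Input shape: (12, 170, 825)
Output shape: (12, 170, 294)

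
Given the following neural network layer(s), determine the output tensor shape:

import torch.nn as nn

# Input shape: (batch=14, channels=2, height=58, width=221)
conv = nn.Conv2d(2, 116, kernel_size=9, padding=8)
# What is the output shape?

Input shape: (14, 2, 58, 221)
Output shape: (14, 116, 66, 229)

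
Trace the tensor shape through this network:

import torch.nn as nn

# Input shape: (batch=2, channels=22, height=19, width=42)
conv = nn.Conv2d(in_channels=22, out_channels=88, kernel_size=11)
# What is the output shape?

Input shape: (2, 22, 19, 42)
Output shape: (2, 88, 9, 32)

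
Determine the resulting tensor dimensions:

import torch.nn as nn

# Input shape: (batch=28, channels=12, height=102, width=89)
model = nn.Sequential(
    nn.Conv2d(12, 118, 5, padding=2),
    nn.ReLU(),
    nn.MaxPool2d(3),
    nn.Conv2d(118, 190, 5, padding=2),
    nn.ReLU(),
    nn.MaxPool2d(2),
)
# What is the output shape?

Input shape: (28, 12, 102, 89)
  -> after first Conv2d: (28, 118, 102, 89)
  -> after first MaxPool2d: (28, 118, 34, 29)
  -> after second Conv2d: (28, 190, 34, 29)
Output shape: (28, 190, 17, 14)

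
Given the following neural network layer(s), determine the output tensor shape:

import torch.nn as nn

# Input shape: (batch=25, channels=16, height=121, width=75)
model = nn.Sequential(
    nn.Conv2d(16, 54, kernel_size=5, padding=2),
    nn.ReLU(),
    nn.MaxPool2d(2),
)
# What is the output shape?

Input shape: (25, 16, 121, 75)
  -> after Conv2d: (25, 54, 121, 75)
  -> after ReLU: (25, 54, 121, 75)
Output shape: (25, 54, 60, 37)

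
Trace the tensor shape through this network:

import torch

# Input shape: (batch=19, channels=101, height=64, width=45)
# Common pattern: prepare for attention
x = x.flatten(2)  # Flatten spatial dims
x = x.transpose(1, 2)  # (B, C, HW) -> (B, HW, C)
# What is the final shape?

Input shape: (19, 101, 64, 45)
  -> after flatten(2): (19, 101, 2880)
Output shape: (19, 2880, 101)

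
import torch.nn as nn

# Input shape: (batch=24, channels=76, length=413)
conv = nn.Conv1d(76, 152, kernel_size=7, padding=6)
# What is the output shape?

Input shape: (24, 76, 413)
Output shape: (24, 152, 419)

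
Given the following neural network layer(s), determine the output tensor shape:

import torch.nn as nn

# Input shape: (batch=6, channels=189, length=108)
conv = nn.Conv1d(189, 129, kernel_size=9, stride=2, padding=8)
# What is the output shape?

Input shape: (6, 189, 108)
Output shape: (6, 129, 58)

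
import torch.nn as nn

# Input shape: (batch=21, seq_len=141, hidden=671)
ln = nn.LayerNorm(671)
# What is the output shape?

Input shape: (21, 141, 671)
Output shape: (21, 141, 671)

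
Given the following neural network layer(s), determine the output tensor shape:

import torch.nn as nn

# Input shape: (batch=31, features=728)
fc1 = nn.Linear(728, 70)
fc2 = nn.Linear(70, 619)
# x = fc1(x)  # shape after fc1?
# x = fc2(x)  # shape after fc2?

Input shape: (31, 728)
  -> after fc1: (31, 70)
Output shape: (31, 619)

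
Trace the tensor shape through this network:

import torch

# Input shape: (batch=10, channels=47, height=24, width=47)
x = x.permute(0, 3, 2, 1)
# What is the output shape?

Input shape: (10, 47, 24, 47)
Output shape: (10, 47, 24, 47)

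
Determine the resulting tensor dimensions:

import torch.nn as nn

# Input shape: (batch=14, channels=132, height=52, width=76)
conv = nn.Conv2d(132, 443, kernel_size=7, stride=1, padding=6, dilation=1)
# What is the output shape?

Input shape: (14, 132, 52, 76)
Output shape: (14, 443, 58, 82)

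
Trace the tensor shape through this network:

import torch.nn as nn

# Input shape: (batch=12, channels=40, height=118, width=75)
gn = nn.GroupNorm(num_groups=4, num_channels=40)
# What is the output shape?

Input shape: (12, 40, 118, 75)
Output shape: (12, 40, 118, 75)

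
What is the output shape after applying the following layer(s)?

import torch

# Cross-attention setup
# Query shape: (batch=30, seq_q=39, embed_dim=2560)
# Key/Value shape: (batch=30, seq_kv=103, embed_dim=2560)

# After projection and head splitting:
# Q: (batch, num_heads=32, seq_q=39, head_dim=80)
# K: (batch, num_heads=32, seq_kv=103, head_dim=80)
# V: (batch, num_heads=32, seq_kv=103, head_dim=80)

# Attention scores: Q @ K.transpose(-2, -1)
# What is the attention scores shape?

Input shape: (30, 39, 2560)
Output shape: (30, 32, 39, 103)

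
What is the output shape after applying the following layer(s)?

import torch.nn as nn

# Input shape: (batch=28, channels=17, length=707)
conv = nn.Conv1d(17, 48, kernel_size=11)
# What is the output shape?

Input shape: (28, 17, 707)
Output shape: (28, 48, 697)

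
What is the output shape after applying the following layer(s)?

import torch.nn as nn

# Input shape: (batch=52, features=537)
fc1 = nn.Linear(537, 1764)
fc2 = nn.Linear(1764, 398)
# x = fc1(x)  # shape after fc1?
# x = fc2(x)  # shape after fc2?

Input shape: (52, 537)
  -> after fc1: (52, 1764)
Output shape: (52, 398)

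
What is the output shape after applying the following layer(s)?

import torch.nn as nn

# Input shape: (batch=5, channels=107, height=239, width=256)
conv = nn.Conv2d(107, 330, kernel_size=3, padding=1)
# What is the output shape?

Input shape: (5, 107, 239, 256)
Output shape: (5, 330, 239, 256)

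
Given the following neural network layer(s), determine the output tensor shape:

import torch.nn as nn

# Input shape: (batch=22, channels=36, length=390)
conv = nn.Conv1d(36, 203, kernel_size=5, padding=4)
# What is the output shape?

Input shape: (22, 36, 390)
Output shape: (22, 203, 394)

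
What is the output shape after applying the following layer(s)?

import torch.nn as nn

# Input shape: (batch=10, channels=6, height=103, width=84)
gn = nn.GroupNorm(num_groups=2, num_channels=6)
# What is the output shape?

Input shape: (10, 6, 103, 84)
Output shape: (10, 6, 103, 84)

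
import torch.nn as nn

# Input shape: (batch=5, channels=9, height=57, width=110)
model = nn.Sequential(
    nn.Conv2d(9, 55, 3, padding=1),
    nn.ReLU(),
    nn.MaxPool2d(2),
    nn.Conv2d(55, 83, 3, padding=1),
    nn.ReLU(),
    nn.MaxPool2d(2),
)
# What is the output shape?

Input shape: (5, 9, 57, 110)
  -> after first Conv2d: (5, 55, 57, 110)
  -> after first MaxPool2d: (5, 55, 28, 55)
  -> after second Conv2d: (5, 83, 28, 55)
Output shape: (5, 83, 14, 27)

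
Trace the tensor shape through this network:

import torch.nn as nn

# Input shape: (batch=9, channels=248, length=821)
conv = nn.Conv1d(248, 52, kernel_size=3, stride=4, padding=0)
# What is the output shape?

Input shape: (9, 248, 821)
Output shape: (9, 52, 205)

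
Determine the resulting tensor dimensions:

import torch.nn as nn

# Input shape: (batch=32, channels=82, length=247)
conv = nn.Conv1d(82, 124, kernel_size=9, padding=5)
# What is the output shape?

Input shape: (32, 82, 247)
Output shape: (32, 124, 249)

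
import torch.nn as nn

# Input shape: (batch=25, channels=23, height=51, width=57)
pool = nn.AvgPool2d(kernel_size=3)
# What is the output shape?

Input shape: (25, 23, 51, 57)
Output shape: (25, 23, 17, 19)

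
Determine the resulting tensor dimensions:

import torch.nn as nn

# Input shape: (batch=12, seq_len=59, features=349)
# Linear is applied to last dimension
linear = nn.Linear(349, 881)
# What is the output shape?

Input shape: (12, 59, 349)
Output shape: (12, 59, 881)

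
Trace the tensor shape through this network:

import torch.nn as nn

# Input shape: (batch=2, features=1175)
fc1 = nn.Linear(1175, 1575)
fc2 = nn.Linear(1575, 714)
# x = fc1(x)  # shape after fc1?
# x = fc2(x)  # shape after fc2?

Input shape: (2, 1175)
  -> after fc1: (2, 1575)
Output shape: (2, 714)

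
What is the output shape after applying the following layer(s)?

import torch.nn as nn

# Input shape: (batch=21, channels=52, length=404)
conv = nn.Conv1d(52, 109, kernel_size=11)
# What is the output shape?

Input shape: (21, 52, 404)
Output shape: (21, 109, 394)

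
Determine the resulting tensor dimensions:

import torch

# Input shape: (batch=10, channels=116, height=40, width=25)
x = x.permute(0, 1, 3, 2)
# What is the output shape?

Input shape: (10, 116, 40, 25)
Output shape: (10, 116, 25, 40)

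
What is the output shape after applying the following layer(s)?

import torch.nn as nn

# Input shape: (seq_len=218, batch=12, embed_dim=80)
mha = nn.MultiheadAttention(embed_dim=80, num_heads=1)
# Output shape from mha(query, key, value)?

Input shape: (218, 12, 80)
Output shape: (218, 12, 80)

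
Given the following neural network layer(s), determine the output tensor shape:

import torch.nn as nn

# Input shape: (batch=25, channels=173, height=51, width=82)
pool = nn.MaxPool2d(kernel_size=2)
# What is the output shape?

Input shape: (25, 173, 51, 82)
Output shape: (25, 173, 25, 41)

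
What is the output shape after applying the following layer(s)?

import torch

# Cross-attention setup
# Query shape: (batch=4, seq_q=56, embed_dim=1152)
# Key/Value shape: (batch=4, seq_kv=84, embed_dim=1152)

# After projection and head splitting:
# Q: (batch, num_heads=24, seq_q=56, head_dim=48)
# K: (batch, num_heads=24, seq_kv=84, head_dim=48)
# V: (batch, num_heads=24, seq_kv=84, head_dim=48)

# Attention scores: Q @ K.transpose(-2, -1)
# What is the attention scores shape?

Input shape: (4, 56, 1152)
Output shape: (4, 24, 56, 84)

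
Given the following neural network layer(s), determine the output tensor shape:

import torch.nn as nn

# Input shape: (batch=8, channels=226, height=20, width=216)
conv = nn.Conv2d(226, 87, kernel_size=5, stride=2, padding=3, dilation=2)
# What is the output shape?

Input shape: (8, 226, 20, 216)
Output shape: (8, 87, 9, 107)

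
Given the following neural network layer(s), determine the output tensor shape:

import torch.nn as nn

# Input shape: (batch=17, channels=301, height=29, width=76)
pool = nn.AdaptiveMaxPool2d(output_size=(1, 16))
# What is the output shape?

Input shape: (17, 301, 29, 76)
Output shape: (17, 301, 1, 16)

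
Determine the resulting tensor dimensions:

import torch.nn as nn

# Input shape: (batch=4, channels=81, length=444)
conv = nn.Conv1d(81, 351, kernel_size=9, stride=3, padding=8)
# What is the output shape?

Input shape: (4, 81, 444)
Output shape: (4, 351, 151)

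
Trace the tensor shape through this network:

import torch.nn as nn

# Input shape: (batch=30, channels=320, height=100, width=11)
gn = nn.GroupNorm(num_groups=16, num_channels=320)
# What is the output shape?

Input shape: (30, 320, 100, 11)
Output shape: (30, 320, 100, 11)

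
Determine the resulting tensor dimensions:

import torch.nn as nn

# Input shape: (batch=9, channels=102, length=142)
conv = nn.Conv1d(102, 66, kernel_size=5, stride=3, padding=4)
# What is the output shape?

Input shape: (9, 102, 142)
Output shape: (9, 66, 49)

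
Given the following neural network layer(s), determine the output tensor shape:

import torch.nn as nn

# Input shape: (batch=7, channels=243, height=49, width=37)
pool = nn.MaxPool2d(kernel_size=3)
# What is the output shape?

Input shape: (7, 243, 49, 37)
Output shape: (7, 243, 16, 12)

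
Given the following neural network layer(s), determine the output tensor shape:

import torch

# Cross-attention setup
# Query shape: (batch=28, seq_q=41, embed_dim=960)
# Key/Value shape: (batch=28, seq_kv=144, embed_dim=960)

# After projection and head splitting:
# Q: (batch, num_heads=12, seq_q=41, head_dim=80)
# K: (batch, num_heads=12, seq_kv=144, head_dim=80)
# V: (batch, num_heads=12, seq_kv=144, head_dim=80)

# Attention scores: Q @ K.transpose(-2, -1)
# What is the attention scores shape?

Input shape: (28, 41, 960)
Output shape: (28, 12, 41, 144)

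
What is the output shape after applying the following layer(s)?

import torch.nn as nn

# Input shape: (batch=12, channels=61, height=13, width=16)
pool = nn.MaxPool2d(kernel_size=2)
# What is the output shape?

Input shape: (12, 61, 13, 16)
Output shape: (12, 61, 6, 8)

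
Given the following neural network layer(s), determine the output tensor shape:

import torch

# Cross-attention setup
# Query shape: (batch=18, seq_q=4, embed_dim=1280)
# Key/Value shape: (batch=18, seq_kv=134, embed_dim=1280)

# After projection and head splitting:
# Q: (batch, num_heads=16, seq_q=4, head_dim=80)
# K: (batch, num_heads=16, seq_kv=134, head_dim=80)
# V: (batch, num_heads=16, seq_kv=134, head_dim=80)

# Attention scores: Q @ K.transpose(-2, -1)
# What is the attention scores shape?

Input shape: (18, 4, 1280)
Output shape: (18, 16, 4, 134)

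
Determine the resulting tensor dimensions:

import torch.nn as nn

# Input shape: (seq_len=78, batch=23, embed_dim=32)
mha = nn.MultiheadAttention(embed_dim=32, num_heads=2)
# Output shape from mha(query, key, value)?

Input shape: (78, 23, 32)
Output shape: (78, 23, 32)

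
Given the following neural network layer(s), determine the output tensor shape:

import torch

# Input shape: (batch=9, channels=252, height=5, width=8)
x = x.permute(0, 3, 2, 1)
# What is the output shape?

Input shape: (9, 252, 5, 8)
Output shape: (9, 8, 5, 252)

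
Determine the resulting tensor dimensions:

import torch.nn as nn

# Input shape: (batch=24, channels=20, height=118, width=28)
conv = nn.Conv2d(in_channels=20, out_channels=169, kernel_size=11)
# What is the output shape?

Input shape: (24, 20, 118, 28)
Output shape: (24, 169, 108, 18)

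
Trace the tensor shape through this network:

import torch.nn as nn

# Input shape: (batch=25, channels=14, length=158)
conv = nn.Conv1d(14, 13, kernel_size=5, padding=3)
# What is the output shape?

Input shape: (25, 14, 158)
Output shape: (25, 13, 160)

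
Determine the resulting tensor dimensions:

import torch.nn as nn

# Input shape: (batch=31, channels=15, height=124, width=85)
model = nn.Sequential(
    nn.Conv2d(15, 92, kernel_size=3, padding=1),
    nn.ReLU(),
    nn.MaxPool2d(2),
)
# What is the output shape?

Input shape: (31, 15, 124, 85)
  -> after Conv2d: (31, 92, 124, 85)
  -> after ReLU: (31, 92, 124, 85)
Output shape: (31, 92, 62, 42)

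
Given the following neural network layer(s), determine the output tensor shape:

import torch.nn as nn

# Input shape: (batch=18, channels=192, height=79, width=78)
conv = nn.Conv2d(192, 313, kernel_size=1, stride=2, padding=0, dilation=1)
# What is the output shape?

Input shape: (18, 192, 79, 78)
Output shape: (18, 313, 40, 39)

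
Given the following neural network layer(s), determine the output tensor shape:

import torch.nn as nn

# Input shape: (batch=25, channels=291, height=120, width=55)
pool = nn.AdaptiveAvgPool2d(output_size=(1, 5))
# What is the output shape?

Input shape: (25, 291, 120, 55)
Output shape: (25, 291, 1, 5)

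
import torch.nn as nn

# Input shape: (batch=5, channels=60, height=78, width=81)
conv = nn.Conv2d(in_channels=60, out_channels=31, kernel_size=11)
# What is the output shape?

Input shape: (5, 60, 78, 81)
Output shape: (5, 31, 68, 71)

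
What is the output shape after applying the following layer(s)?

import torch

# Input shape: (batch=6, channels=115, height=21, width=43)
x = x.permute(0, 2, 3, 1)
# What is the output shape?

Input shape: (6, 115, 21, 43)
Output shape: (6, 21, 43, 115)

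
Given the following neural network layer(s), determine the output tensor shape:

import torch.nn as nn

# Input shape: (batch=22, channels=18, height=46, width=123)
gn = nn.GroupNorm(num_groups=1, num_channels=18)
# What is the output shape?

Input shape: (22, 18, 46, 123)
Output shape: (22, 18, 46, 123)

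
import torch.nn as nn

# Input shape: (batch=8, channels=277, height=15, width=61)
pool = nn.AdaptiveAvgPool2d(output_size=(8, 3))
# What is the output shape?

Input shape: (8, 277, 15, 61)
Output shape: (8, 277, 8, 3)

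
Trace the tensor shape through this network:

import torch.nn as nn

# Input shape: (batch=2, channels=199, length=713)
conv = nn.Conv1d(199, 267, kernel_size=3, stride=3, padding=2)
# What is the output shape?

Input shape: (2, 199, 713)
Output shape: (2, 267, 239)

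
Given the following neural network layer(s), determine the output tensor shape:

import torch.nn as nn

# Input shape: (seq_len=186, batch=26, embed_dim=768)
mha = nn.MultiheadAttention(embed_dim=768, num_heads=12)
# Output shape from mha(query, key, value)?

Input shape: (186, 26, 768)
Output shape: (186, 26, 768)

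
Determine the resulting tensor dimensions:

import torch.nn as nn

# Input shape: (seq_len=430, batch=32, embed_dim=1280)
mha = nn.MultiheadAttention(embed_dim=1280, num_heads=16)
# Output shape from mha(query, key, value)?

Input shape: (430, 32, 1280)
Output shape: (430, 32, 1280)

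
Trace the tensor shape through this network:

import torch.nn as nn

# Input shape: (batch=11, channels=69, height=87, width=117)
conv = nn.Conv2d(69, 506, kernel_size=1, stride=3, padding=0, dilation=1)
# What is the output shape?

Input shape: (11, 69, 87, 117)
Output shape: (11, 506, 29, 39)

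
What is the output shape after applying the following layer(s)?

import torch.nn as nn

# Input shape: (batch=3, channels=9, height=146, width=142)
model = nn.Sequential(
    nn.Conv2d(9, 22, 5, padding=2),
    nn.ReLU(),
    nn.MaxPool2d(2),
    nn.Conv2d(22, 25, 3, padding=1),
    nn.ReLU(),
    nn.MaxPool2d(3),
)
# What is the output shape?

Input shape: (3, 9, 146, 142)
  -> after first Conv2d: (3, 22, 146, 142)
  -> after first MaxPool2d: (3, 22, 73, 71)
  -> after second Conv2d: (3, 25, 73, 71)
Output shape: (3, 25, 24, 23)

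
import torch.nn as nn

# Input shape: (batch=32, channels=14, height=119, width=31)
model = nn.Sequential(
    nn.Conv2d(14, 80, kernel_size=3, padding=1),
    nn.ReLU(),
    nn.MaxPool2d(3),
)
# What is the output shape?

Input shape: (32, 14, 119, 31)
  -> after Conv2d: (32, 80, 119, 31)
  -> after ReLU: (32, 80, 119, 31)
Output shape: (32, 80, 39, 10)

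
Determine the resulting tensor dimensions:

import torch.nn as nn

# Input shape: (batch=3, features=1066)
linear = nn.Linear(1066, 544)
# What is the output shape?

Input shape: (3, 1066)
Output shape: (3, 544)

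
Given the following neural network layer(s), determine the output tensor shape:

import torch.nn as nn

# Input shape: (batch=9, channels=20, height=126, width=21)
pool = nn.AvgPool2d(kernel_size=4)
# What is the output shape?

Input shape: (9, 20, 126, 21)
Output shape: (9, 20, 31, 5)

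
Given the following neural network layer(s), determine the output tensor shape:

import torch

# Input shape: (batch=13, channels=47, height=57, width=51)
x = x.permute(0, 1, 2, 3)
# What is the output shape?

Input shape: (13, 47, 57, 51)
Output shape: (13, 47, 57, 51)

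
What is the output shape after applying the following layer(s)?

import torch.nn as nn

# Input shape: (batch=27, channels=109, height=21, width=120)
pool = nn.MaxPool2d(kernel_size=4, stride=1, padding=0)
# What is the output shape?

Input shape: (27, 109, 21, 120)
Output shape: (27, 109, 18, 117)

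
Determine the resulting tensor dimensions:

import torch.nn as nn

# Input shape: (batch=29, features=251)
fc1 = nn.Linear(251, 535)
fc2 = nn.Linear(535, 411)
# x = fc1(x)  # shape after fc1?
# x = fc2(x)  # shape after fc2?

Input shape: (29, 251)
  -> after fc1: (29, 535)
Output shape: (29, 411)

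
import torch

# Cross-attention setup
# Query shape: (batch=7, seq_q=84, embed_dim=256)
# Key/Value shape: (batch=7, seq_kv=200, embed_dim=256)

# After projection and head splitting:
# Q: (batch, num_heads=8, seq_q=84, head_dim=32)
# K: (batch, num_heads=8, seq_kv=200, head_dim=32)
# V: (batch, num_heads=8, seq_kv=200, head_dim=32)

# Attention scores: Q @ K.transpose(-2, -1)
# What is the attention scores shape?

Input shape: (7, 84, 256)
Output shape: (7, 8, 84, 200)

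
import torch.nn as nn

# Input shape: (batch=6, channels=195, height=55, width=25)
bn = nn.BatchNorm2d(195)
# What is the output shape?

Input shape: (6, 195, 55, 25)
Output shape: (6, 195, 55, 25)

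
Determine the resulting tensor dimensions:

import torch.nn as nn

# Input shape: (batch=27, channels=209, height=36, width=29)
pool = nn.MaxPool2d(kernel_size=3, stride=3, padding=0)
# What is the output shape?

Input shape: (27, 209, 36, 29)
Output shape: (27, 209, 12, 9)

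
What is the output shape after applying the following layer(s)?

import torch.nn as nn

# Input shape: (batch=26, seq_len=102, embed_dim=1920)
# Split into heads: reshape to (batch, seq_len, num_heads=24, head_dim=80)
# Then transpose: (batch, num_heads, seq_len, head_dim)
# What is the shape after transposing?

Input shape: (26, 102, 1920)
  -> after reshape: (26, 102, 24, 80)
Output shape: (26, 24, 102, 80)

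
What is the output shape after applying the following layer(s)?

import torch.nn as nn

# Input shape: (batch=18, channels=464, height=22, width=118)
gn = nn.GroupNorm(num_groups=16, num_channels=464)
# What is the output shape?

Input shape: (18, 464, 22, 118)
Output shape: (18, 464, 22, 118)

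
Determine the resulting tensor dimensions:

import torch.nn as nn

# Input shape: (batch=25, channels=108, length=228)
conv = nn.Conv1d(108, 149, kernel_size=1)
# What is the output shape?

Input shape: (25, 108, 228)
Output shape: (25, 149, 228)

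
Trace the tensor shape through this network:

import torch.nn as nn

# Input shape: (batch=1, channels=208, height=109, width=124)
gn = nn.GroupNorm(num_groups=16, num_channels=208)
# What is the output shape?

Input shape: (1, 208, 109, 124)
Output shape: (1, 208, 109, 124)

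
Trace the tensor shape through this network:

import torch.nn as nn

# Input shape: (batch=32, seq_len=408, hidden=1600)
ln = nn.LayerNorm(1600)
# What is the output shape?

Input shape: (32, 408, 1600)
Output shape: (32, 408, 1600)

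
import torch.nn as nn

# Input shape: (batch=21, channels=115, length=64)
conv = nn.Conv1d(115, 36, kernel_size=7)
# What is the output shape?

Input shape: (21, 115, 64)
Output shape: (21, 36, 58)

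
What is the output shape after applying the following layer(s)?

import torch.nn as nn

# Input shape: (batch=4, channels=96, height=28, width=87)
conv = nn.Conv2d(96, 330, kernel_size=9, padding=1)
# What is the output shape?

Input shape: (4, 96, 28, 87)
Output shape: (4, 330, 22, 81)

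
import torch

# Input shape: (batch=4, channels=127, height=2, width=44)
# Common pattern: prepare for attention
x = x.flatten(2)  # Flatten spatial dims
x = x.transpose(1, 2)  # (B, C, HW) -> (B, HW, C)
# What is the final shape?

Input shape: (4, 127, 2, 44)
  -> after flatten(2): (4, 127, 88)
Output shape: (4, 88, 127)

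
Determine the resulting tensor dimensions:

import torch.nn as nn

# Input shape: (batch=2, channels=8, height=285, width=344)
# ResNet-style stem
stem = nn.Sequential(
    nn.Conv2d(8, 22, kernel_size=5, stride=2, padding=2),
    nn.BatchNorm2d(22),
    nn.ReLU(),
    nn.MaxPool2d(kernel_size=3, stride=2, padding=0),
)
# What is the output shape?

Input shape: (2, 8, 285, 344)
  -> after Conv2d 5x5 stride=2: (2, 22, 143, 172)
Output shape: (2, 22, 71, 85)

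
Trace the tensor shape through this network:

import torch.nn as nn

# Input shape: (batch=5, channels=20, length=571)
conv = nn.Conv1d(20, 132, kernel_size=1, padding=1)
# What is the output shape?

Input shape: (5, 20, 571)
Output shape: (5, 132, 573)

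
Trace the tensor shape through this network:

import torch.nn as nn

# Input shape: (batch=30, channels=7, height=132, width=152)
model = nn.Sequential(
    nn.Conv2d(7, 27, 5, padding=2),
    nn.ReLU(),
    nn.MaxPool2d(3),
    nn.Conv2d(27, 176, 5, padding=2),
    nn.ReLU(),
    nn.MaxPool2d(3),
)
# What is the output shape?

Input shape: (30, 7, 132, 152)
  -> after first Conv2d: (30, 27, 132, 152)
  -> after first MaxPool2d: (30, 27, 44, 50)
  -> after second Conv2d: (30, 176, 44, 50)
Output shape: (30, 176, 14, 16)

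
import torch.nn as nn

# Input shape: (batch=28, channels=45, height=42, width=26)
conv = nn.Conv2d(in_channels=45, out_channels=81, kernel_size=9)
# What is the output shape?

Input shape: (28, 45, 42, 26)
Output shape: (28, 81, 34, 18)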